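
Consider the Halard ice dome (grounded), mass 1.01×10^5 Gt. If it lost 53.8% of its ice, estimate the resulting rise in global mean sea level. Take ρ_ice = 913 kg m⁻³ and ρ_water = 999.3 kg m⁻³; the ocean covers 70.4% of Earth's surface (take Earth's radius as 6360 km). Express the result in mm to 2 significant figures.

Halard: 0.538 × 1.01×10^5 Gt = 5.434×10^16 kg; dividing by ρ_w = 999.3 kg m⁻³ gives 5.438×10^13 m³ of water.
Spread over 3.58×10^14 m² of ocean, Δh = 5.438×10^13 / 3.58×10^14 = 0.152 m = 150 mm.

≈ 150 mm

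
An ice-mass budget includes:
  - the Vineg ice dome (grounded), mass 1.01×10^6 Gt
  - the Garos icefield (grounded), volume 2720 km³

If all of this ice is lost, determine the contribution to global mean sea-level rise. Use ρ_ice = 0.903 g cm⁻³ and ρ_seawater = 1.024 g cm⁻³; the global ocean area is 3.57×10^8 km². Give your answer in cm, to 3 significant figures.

≈ 277 cm

Vineg: 1.01×10^6 Gt = 1.010×10^18 kg; dividing by ρ_w = 1.024 g cm⁻³ = 1024 kg m⁻³ gives 9.863×10^14 m³ of water.
Garos: 2720 km³ × (903/1024) = 2399 km³ of water.
Total added water ≈ 9.887×10^14 m³ over 3.57×10^14 m² → Δh = 2.77 m = 277 cm.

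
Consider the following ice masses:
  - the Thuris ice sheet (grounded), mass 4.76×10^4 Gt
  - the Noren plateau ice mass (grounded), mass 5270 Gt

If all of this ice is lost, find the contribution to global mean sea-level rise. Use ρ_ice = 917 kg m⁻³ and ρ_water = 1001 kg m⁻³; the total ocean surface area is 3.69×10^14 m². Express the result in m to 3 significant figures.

Thuris: 4.76×10^4 Gt = 4.760×10^16 kg; dividing by ρ_w = 1001 kg m⁻³ gives 4.755×10^13 m³ of water.
Noren: 5270 Gt = 5.270×10^15 kg; dividing by ρ_w = 1001 kg m⁻³ gives 5.265×10^12 m³ of water.
Total added water ≈ 5.282×10^13 m³ over 3.69×10^14 m² → Δh = 0.143 m.

≈ 0.143 m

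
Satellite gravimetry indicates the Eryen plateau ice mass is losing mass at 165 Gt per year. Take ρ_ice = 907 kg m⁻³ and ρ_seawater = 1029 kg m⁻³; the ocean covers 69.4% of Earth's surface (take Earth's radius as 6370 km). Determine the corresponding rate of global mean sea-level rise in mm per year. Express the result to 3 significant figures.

ρ_w = 1029 kg m⁻³. Annual water volume added = 165 Gt / ρ_w = 1.650×10^14 kg / 1029 kg m⁻³ = 1.603×10^11 m³.
Δh per year = 1.603×10^11 / 3.54×10^14 = 4.53×10^-4 m = 0.453 mm.

≈ 0.453 mm/yr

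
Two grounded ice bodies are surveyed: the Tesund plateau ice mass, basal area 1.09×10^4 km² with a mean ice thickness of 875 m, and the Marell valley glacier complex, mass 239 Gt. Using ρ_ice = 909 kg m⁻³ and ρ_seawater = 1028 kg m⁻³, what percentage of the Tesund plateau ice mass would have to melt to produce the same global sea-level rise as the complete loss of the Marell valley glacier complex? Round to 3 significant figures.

Equal sea-level rise means equal mass of meltwater, i.e. equal mass of ice lost.
Ice mass of Marell: 2.390×10^14 kg; ice mass of Tesund: 8.670×10^15 kg.
Fraction required = 2.390×10^14 / 8.670×10^15 = 0.0276 → 2.76 %.

≈ 2.76 %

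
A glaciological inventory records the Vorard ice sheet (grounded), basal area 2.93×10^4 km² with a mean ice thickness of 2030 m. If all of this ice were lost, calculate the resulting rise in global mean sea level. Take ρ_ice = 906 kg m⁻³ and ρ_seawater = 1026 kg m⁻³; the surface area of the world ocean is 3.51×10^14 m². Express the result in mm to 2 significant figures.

Vorard: ice volume = 2.93×10^4 km² × 2030 m = 5.948×10^4 km³; 5.948×10^4 × (906/1026) = 5.252×10^4 km³ of water.
Spread over 3.51×10^14 m² of ocean, Δh = 5.252×10^13 / 3.51×10^14 = 0.150 m = 150 mm.

≈ 150 mm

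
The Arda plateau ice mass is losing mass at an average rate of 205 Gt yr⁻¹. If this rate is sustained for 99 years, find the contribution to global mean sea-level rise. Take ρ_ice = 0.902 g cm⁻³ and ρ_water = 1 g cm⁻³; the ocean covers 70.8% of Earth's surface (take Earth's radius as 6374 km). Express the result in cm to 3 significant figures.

Total mass lost = 205 Gt/yr × 99 yr = 2.030×10^4 Gt = 2.030×10^16 kg.
ρ_w = 1 g cm⁻³ = 1000 kg m⁻³, so water volume = 2.030×10^16 / 1000 = 2.030×10^13 m³.
Δh = 2.030×10^13 / 3.61×10^14 = 0.0561 m = 5.61 cm.

≈ 5.61 cm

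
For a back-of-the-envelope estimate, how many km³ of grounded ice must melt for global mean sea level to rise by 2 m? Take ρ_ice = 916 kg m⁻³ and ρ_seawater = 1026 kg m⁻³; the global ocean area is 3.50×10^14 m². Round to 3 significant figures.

≈ 7.84×10^5 km³

Required water volume = Δh × A = 2 m × 3.50×10^14 m² = 7.000×10^14 m³ = 7.000×10^5 km³.
Ice volume = water volume × ρ_w/ρ_ice = 7.000×10^5 × 1026/916 = 7.84×10^5 km³.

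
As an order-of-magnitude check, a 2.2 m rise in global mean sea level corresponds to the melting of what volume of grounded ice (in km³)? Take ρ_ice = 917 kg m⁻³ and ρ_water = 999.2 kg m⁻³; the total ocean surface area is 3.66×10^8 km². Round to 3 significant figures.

Required water volume = Δh × A = 2.2 m × 3.66×10^14 m² = 8.052×10^14 m³ = 8.052×10^5 km³.
Ice volume = water volume × ρ_w/ρ_ice = 8.052×10^5 × 999.2/917 = 8.77×10^5 km³.

≈ 8.77×10^5 km³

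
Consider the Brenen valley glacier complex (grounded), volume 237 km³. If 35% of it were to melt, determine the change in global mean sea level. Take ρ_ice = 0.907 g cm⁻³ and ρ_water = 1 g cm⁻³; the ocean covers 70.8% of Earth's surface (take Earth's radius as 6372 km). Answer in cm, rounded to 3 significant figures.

Brenen: 0.35 × 237 km³ × (907/1000) = 75.24 km³ of water.
Spread over 3.61×10^14 m² of ocean, Δh = 7.524×10^10 / 3.61×10^14 = 2.08×10^-4 m = 0.0208 cm.

≈ 0.0208 cm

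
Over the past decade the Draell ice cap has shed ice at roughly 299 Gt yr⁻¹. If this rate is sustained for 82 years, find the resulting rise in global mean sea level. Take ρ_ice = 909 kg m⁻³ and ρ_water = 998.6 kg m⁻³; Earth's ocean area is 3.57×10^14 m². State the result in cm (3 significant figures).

≈ 6.88 cm

Total mass lost = 299 Gt/yr × 82 yr = 2.452×10^4 Gt = 2.452×10^16 kg.
ρ_w = 998.6 kg m⁻³, so water volume = 2.452×10^16 / 998.6 = 2.455×10^13 m³.
Δh = 2.455×10^13 / 3.57×10^14 = 0.0688 m = 6.88 cm.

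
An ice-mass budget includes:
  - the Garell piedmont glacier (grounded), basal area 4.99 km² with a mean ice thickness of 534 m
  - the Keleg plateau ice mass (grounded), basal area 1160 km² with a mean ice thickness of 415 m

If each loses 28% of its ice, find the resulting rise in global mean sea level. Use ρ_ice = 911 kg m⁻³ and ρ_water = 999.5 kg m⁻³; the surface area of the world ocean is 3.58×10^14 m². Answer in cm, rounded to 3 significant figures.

≈ 0.0345 cm

Garell: ice volume = 4.99 km² × 534 m = 2.665 km³; 0.28 × 2.665 × (911/999.5) = 0.6800 km³ of water.
Keleg: ice volume = 1160 km² × 415 m = 481.4 km³; 0.28 × 481.4 × (911/999.5) = 122.9 km³ of water.
Total added water ≈ 1.235×10^11 m³ over 3.58×10^14 m² → Δh = 3.45×10^-4 m = 0.0345 cm.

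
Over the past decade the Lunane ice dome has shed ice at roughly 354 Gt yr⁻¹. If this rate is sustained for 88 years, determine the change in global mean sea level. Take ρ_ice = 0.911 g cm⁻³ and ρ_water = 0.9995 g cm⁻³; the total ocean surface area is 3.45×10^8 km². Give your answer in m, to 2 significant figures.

≈ 0.090 m

Total mass lost = 354 Gt/yr × 88 yr = 3.115×10^4 Gt = 3.115×10^16 kg.
ρ_w = 0.9995 g cm⁻³ = 999.5 kg m⁻³, so water volume = 3.115×10^16 / 999.5 = 3.117×10^13 m³.
Δh = 3.117×10^13 / 3.45×10^14 = 0.0903 m.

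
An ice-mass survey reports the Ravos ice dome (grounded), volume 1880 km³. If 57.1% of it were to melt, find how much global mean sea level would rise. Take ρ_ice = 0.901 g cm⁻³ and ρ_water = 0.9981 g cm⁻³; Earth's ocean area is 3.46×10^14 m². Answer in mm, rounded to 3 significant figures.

Ravos: 0.571 × 1880 km³ × (901/998.1) = 969.0 km³ of water.
Spread over 3.46×10^14 m² of ocean, Δh = 9.690×10^11 / 3.46×10^14 = 2.80×10^-3 m = 2.80 mm.

≈ 2.80 mm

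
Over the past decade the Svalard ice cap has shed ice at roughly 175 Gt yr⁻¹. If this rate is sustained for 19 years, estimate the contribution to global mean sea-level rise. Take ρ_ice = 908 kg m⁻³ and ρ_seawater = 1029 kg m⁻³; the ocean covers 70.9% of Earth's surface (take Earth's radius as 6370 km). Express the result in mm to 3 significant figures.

Total mass lost = 175 Gt/yr × 19 yr = 3325 Gt = 3.325×10^15 kg.
ρ_w = 1029 kg m⁻³, so water volume = 3.325×10^15 / 1029 = 3.231×10^12 m³.
Δh = 3.231×10^12 / 3.62×10^14 = 8.94×10^-3 m = 8.94 mm.

≈ 8.94 mm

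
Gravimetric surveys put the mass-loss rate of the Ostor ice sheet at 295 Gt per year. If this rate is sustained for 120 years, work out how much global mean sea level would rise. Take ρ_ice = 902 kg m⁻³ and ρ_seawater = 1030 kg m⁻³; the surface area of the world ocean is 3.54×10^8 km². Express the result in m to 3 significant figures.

≈ 0.0971 m

Total mass lost = 295 Gt/yr × 120 yr = 3.540×10^4 Gt = 3.540×10^16 kg.
ρ_w = 1030 kg m⁻³, so water volume = 3.540×10^16 / 1030 = 3.437×10^13 m³.
Δh = 3.437×10^13 / 3.54×10^14 = 0.0971 m.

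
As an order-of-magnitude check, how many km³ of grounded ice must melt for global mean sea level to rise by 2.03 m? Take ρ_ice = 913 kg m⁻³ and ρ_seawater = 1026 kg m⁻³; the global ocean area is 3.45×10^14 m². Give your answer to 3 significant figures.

≈ 7.87×10^5 km³

Required water volume = Δh × A = 2.03 m × 3.45×10^14 m² = 7.003×10^14 m³ = 7.003×10^5 km³.
Ice volume = water volume × ρ_w/ρ_ice = 7.003×10^5 × 1026/913 = 7.87×10^5 km³.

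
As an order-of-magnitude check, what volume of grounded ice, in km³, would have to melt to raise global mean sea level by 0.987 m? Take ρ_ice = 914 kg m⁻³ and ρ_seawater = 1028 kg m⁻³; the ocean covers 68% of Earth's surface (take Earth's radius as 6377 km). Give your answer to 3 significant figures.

Required water volume = Δh × A = 0.987 m × 3.47×10^14 m² = 3.430×10^14 m³ = 3.430×10^5 km³.
Ice volume = water volume × ρ_w/ρ_ice = 3.430×10^5 × 1028/914 = 3.86×10^5 km³.

≈ 3.86×10^5 km³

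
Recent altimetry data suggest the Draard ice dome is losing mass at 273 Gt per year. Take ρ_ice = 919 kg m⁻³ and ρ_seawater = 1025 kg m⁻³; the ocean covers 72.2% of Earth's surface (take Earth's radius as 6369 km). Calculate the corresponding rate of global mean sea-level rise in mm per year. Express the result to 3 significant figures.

ρ_w = 1025 kg m⁻³. Annual water volume added = 273 Gt / ρ_w = 2.730×10^14 kg / 1025 kg m⁻³ = 2.663×10^11 m³.
Δh per year = 2.663×10^11 / 3.68×10^14 = 7.24×10^-4 m = 0.724 mm.

≈ 0.724 mm/yr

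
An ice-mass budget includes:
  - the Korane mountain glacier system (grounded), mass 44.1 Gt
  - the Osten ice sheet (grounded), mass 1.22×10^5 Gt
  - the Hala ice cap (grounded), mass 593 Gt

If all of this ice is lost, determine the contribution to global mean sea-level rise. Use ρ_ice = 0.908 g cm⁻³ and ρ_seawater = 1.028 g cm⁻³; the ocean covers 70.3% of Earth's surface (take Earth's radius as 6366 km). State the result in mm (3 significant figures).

Korane: 44.1 Gt = 4.410×10^13 kg; dividing by ρ_w = 1.028 g cm⁻³ = 1028 kg m⁻³ gives 4.290×10^10 m³ of water.
Osten: 1.22×10^5 Gt = 1.220×10^17 kg; dividing by ρ_w = 1028 kg m⁻³ gives 1.187×10^14 m³ of water.
Hala: 593 Gt = 5.930×10^14 kg; dividing by ρ_w = 1028 kg m⁻³ gives 5.768×10^11 m³ of water.
Total added water ≈ 1.193×10^14 m³ over 3.58×10^14 m² → Δh = 0.333 m = 333 mm.

≈ 333 mm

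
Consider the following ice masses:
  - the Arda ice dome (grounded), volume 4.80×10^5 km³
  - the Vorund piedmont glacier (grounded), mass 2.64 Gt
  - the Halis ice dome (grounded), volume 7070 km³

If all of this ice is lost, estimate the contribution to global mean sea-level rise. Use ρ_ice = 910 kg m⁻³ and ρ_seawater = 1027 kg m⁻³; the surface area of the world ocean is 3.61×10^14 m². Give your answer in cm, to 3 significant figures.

≈ 120 cm

Arda: 4.80×10^5 km³ × (910/1027) = 4.253×10^5 km³ of water.
Vorund: 2.64 Gt = 2.640×10^12 kg; dividing by ρ_w = 1027 kg m⁻³ gives 2.571×10^9 m³ of water.
Halis: 7070 km³ × (910/1027) = 6265 km³ of water.
Total added water ≈ 4.316×10^14 m³ over 3.61×10^14 m² → Δh = 1.20 m = 120 cm.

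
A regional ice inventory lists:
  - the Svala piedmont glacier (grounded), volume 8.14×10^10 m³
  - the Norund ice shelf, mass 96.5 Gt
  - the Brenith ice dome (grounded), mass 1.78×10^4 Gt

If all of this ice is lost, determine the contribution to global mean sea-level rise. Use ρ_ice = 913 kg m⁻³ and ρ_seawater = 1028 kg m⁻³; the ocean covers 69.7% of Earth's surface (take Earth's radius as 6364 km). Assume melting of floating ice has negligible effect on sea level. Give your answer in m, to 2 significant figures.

≈ 0.049 m

Svala: 8.14×10^10 m³ × (913/1028) = 7.229×10^10 m³ of water.
The Norund ice shelf is floating and already displaces its own weight of water, so its melt adds essentially nothing to sea level.
Brenith: 1.78×10^4 Gt = 1.780×10^16 kg; dividing by ρ_w = 1028 kg m⁻³ gives 1.732×10^13 m³ of water.
Total added water ≈ 1.739×10^13 m³ over 3.55×10^14 m² → Δh = 0.0490 m.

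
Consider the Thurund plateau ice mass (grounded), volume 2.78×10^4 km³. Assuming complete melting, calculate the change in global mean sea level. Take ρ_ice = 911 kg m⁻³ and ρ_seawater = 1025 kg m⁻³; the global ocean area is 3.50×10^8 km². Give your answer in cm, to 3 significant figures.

Thurund: 2.78×10^4 km³ × (911/1025) = 2.471×10^4 km³ of water.
Spread over 3.50×10^14 m² of ocean, Δh = 2.471×10^13 / 3.50×10^14 = 0.0706 m = 7.06 cm.

≈ 7.06 cm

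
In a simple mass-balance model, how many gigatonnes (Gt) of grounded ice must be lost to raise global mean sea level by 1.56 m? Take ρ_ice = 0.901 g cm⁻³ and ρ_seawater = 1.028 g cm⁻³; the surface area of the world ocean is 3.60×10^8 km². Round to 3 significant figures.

Required water volume = Δh × A = 1.56 m × 3.60×10^14 m² = 5.616×10^14 m³.
ρ_w = 1.028 g cm⁻³ = 1028 kg m⁻³, so the mass of water = 5.616×10^14 m³ × 1028 kg m⁻³ = 5.773×10^17 kg = 5.77×10^5 Gt (and the same mass of ice, by conservation).

≈ 5.77×10^5 Gt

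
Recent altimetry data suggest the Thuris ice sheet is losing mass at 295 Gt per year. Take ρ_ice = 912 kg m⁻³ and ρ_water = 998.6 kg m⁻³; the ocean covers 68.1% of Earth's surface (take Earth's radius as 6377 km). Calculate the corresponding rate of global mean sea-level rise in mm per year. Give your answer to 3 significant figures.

ρ_w = 998.6 kg m⁻³. Annual water volume added = 295 Gt / ρ_w = 2.950×10^14 kg / 998.6 kg m⁻³ = 2.954×10^11 m³.
Δh per year = 2.954×10^11 / 3.48×10^14 = 8.49×10^-4 m = 0.849 mm.

≈ 0.849 mm/yr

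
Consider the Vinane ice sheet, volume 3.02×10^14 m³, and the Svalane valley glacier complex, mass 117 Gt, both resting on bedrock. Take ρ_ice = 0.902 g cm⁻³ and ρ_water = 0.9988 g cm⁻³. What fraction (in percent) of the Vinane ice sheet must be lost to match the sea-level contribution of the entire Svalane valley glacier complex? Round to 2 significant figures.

Equal sea-level rise means equal mass of meltwater, i.e. equal mass of ice lost.
Ice mass of Svalane: 1.170×10^14 kg; ice mass of Vinane: 2.724×10^17 kg.
Fraction required = 1.170×10^14 / 2.724×10^17 = 4.30×10^-4 → 0.043 %.

≈ 0.043 %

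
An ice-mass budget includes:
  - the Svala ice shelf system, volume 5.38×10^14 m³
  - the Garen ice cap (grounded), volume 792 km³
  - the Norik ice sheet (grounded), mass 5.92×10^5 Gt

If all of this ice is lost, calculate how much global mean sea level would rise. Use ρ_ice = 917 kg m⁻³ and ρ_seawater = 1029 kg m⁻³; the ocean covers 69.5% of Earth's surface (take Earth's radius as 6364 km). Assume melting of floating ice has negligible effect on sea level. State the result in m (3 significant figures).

≈ 1.63 m

The Svala ice shelf system is floating and already displaces its own weight of water, so its melt adds essentially nothing to sea level.
Garen: 792 km³ × (917/1029) = 705.8 km³ of water.
Norik: 5.92×10^5 Gt = 5.920×10^17 kg; dividing by ρ_w = 1029 kg m⁻³ gives 5.753×10^14 m³ of water.
Total added water ≈ 5.760×10^14 m³ over 3.54×10^14 m² → Δh = 1.63 m.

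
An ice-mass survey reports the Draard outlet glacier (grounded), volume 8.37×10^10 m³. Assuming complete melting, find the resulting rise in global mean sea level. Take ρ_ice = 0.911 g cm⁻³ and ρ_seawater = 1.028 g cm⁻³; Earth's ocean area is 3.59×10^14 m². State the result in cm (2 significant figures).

≈ 0.021 cm

Draard: 8.37×10^10 m³ × (911/1028) = 7.417×10^10 m³ of water.
Spread over 3.59×10^14 m² of ocean, Δh = 7.417×10^10 / 3.59×10^14 = 2.07×10^-4 m = 0.021 cm.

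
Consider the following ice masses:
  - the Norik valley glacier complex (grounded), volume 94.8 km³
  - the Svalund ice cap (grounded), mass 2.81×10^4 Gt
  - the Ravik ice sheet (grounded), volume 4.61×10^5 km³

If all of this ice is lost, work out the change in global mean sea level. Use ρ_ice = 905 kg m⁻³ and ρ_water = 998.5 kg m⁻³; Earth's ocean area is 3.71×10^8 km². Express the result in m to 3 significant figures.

≈ 1.20 m

Norik: 94.8 km³ × (905/998.5) = 85.92 km³ of water.
Svalund: 2.81×10^4 Gt = 2.810×10^16 kg; dividing by ρ_w = 998.5 kg m⁻³ gives 2.814×10^13 m³ of water.
Ravik: 4.61×10^5 km³ × (905/998.5) = 4.178×10^5 km³ of water.
Total added water ≈ 4.461×10^14 m³ over 3.71×10^14 m² → Δh = 1.20 m.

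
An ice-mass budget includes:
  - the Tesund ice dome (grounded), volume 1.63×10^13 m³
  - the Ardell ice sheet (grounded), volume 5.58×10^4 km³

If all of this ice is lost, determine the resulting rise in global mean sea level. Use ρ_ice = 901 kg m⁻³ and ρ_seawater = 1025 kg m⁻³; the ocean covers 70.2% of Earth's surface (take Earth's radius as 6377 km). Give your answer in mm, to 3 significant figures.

Tesund: 1.63×10^13 m³ × (901/1025) = 1.433×10^13 m³ of water.
Ardell: 5.58×10^4 km³ × (901/1025) = 4.905×10^4 km³ of water.
Total added water ≈ 6.338×10^13 m³ over 3.59×10^14 m² → Δh = 0.177 m = 177 mm.

≈ 177 mm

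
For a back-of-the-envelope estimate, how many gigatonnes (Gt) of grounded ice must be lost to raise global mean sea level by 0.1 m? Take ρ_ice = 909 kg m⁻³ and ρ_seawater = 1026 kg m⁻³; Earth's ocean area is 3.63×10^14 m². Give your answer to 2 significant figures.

Required water volume = Δh × A = 0.1 m × 3.63×10^14 m² = 3.630×10^13 m³.
ρ_w = 1026 kg m⁻³, so the mass of water = 3.630×10^13 m³ × 1026 kg m⁻³ = 3.724×10^16 kg = 3.7×10^4 Gt (and the same mass of ice, by conservation).

≈ 3.7×10^4 Gt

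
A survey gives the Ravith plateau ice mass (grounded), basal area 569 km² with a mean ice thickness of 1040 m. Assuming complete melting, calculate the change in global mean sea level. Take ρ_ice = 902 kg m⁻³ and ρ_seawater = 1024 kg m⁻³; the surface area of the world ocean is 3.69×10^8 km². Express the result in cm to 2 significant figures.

≈ 0.14 cm

Ravith: ice volume = 569 km² × 1040 m = 591.8 km³; 591.8 × (902/1024) = 521.3 km³ of water.
Spread over 3.69×10^14 m² of ocean, Δh = 5.213×10^11 / 3.69×10^14 = 1.41×10^-3 m = 0.14 cm.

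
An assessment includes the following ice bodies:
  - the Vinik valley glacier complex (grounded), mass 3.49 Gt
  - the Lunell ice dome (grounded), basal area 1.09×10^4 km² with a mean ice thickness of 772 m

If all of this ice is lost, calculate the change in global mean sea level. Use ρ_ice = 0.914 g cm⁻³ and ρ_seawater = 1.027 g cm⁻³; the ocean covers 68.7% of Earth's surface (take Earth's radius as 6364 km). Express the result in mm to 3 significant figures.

≈ 21.4 mm

Vinik: 3.49 Gt = 3.490×10^12 kg; dividing by ρ_w = 1.027 g cm⁻³ = 1027 kg m⁻³ gives 3.398×10^9 m³ of water.
Lunell: ice volume = 1.09×10^4 km² × 772 m = 8415 km³; 8415 × (914/1027) = 7489 km³ of water.
Total added water ≈ 7.492×10^12 m³ over 3.50×10^14 m² → Δh = 0.0214 m = 21.4 mm.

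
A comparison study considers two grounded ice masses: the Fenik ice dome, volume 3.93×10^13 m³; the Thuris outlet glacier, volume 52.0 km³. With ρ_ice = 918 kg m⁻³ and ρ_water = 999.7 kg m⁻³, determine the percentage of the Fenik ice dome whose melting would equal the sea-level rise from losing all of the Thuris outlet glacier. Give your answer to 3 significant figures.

Equal sea-level rise means equal mass of meltwater, i.e. equal mass of ice lost.
Ice mass of Thuris: 4.774×10^13 kg; ice mass of Fenik: 3.608×10^16 kg.
Fraction required = 4.774×10^13 / 3.608×10^16 = 1.32×10^-3 → 0.132 %.

≈ 0.132 %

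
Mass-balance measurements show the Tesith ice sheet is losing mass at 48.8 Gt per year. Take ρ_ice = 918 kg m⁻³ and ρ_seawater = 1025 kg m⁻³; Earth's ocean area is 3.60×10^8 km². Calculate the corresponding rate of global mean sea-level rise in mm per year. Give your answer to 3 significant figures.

≈ 0.132 mm/yr

ρ_w = 1025 kg m⁻³. Annual water volume added = 48.8 Gt / ρ_w = 4.880×10^13 kg / 1025 kg m⁻³ = 4.761×10^10 m³.
Δh per year = 4.761×10^10 / 3.60×10^14 = 1.32×10^-4 m = 0.132 mm.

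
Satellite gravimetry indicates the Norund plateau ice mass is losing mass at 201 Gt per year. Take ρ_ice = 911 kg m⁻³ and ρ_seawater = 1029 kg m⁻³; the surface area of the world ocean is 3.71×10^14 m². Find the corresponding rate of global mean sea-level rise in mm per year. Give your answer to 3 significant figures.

≈ 0.527 mm/yr

ρ_w = 1029 kg m⁻³. Annual water volume added = 201 Gt / ρ_w = 2.010×10^14 kg / 1029 kg m⁻³ = 1.953×10^11 m³.
Δh per year = 1.953×10^11 / 3.71×10^14 = 5.27×10^-4 m = 0.527 mm.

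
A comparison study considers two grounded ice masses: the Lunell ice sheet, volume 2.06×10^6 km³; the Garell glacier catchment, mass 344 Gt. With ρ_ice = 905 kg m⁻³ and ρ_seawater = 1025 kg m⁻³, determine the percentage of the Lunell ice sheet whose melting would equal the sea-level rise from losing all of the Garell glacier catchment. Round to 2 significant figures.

≈ 0.018 %

Equal sea-level rise means equal mass of meltwater, i.e. equal mass of ice lost.
Ice mass of Garell: 3.440×10^14 kg; ice mass of Lunell: 1.864×10^18 kg.
Fraction required = 3.440×10^14 / 1.864×10^18 = 1.85×10^-4 → 0.018 %.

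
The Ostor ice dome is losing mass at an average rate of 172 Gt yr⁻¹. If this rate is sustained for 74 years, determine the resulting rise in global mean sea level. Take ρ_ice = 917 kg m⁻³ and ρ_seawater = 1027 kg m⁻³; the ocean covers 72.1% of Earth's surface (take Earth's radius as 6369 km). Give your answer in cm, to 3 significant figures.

≈ 3.37 cm

Total mass lost = 172 Gt/yr × 74 yr = 1.273×10^4 Gt = 1.273×10^16 kg.
ρ_w = 1027 kg m⁻³, so water volume = 1.273×10^16 / 1027 = 1.239×10^13 m³.
Δh = 1.239×10^13 / 3.68×10^14 = 0.0337 m = 3.37 cm.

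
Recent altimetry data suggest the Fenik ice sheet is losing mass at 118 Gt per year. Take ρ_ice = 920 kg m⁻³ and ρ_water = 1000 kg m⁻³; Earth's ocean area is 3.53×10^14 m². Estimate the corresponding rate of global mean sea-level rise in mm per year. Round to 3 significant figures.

ρ_w = 1000 kg m⁻³. Annual water volume added = 118 Gt / ρ_w = 1.180×10^14 kg / 1000 kg m⁻³ = 1.180×10^11 m³.
Δh per year = 1.180×10^11 / 3.53×10^14 = 3.34×10^-4 m = 0.334 mm.

≈ 0.334 mm/yr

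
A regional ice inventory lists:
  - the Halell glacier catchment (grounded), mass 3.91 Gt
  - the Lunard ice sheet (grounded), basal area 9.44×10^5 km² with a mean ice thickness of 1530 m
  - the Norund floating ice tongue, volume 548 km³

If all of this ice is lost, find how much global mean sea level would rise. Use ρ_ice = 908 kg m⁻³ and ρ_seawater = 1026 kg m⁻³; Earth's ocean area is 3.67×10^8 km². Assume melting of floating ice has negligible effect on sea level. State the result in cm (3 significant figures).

Halell: 3.91 Gt = 3.910×10^12 kg; dividing by ρ_w = 1026 kg m⁻³ gives 3.811×10^9 m³ of water.
Lunard: ice volume = 9.44×10^5 km² × 1530 m = 1.444×10^6 km³; 1.444×10^6 × (908/1026) = 1.278×10^6 km³ of water.
The Norund floating ice tongue is floating and already displaces its own weight of water, so its melt adds essentially nothing to sea level.
Total added water ≈ 1.278×10^15 m³ over 3.67×10^14 m² → Δh = 3.48 m = 348 cm.

≈ 348 cm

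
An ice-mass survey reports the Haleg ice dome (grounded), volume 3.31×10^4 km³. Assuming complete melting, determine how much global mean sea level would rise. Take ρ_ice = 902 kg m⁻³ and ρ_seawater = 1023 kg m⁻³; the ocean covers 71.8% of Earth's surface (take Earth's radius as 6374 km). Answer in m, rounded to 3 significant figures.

≈ 0.0796 m

Haleg: 3.31×10^4 km³ × (902/1023) = 2.918×10^4 km³ of water.
Spread over 3.67×10^14 m² of ocean, Δh = 2.918×10^13 / 3.67×10^14 = 0.0796 m.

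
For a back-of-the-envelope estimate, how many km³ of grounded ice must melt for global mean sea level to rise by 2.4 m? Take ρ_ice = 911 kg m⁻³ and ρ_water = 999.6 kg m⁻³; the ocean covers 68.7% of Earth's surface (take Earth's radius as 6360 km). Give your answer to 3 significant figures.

≈ 9.20×10^5 km³

Required water volume = Δh × A = 2.4 m × 3.49×10^14 m² = 8.381×10^14 m³ = 8.381×10^5 km³.
Ice volume = water volume × ρ_w/ρ_ice = 8.381×10^5 × 999.6/911 = 9.20×10^5 km³.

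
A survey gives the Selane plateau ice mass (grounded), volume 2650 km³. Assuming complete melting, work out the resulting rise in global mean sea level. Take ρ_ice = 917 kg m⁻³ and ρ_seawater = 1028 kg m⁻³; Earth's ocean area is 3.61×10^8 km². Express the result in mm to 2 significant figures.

≈ 6.5 mm

Selane: 2650 km³ × (917/1028) = 2364 km³ of water.
Spread over 3.61×10^14 m² of ocean, Δh = 2.364×10^12 / 3.61×10^14 = 6.55×10^-3 m = 6.5 mm.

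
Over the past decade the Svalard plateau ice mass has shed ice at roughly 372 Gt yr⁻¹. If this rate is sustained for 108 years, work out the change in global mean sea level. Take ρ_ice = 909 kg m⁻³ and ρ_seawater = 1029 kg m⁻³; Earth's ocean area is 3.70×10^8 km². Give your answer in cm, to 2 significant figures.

Total mass lost = 372 Gt/yr × 108 yr = 4.018×10^4 Gt = 4.018×10^16 kg.
ρ_w = 1029 kg m⁻³, so water volume = 4.018×10^16 / 1029 = 3.904×10^13 m³.
Δh = 3.904×10^13 / 3.70×10^14 = 0.106 m = 11 cm.

≈ 11 cm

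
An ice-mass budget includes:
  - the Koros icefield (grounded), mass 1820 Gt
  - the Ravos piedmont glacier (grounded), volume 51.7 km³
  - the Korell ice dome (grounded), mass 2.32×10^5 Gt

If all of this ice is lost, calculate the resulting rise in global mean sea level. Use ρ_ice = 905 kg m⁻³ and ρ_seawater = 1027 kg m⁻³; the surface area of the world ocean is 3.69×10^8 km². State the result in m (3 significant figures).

≈ 0.617 m

Koros: 1820 Gt = 1.820×10^15 kg; dividing by ρ_w = 1027 kg m⁻³ gives 1.772×10^12 m³ of water.
Ravos: 51.7 km³ × (905/1027) = 45.56 km³ of water.
Korell: 2.32×10^5 Gt = 2.320×10^17 kg; dividing by ρ_w = 1027 kg m⁻³ gives 2.259×10^14 m³ of water.
Total added water ≈ 2.277×10^14 m³ over 3.69×10^14 m² → Δh = 0.617 m.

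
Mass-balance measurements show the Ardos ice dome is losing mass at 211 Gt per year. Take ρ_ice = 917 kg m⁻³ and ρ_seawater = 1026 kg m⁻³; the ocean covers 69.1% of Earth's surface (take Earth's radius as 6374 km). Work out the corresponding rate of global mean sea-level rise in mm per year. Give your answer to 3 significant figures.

≈ 0.583 mm/yr

ρ_w = 1026 kg m⁻³. Annual water volume added = 211 Gt / ρ_w = 2.110×10^14 kg / 1026 kg m⁻³ = 2.057×10^11 m³.
Δh per year = 2.057×10^11 / 3.53×10^14 = 5.83×10^-4 m = 0.583 mm.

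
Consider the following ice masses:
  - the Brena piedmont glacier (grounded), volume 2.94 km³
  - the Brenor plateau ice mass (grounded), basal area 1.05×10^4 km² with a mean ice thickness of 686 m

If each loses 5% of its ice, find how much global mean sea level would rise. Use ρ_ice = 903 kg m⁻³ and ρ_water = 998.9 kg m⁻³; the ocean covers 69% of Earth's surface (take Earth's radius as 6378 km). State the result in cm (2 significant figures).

≈ 0.092 cm

Brena: 0.05 × 2.94 km³ × (903/998.9) = 0.1329 km³ of water.
Brenor: ice volume = 1.05×10^4 km² × 686 m = 7203 km³; 0.05 × 7203 × (903/998.9) = 325.6 km³ of water.
Total added water ≈ 3.257×10^11 m³ over 3.53×10^14 m² → Δh = 9.23×10^-4 m = 0.092 cm.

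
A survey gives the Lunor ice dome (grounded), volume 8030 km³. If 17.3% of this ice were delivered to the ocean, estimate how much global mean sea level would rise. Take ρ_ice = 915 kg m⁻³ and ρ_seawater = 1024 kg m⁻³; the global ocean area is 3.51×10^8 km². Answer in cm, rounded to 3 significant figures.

≈ 0.354 cm

Lunor: 0.173 × 8030 km³ × (915/1024) = 1241 km³ of water.
Spread over 3.51×10^14 m² of ocean, Δh = 1.241×10^12 / 3.51×10^14 = 3.54×10^-3 m = 0.354 cm.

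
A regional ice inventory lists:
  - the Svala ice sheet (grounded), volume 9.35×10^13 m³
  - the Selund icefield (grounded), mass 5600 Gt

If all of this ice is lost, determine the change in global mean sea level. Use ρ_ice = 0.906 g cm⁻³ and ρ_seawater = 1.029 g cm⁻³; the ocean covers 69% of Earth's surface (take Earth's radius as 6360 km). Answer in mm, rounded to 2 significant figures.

Svala: 9.35×10^13 m³ × (906/1029) = 8.232×10^13 m³ of water.
Selund: 5600 Gt = 5.600×10^15 kg; dividing by ρ_w = 1.029 g cm⁻³ = 1029 kg m⁻³ gives 5.442×10^12 m³ of water.
Total added water ≈ 8.777×10^13 m³ over 3.51×10^14 m² → Δh = 0.250 m = 250 mm.

≈ 250 mm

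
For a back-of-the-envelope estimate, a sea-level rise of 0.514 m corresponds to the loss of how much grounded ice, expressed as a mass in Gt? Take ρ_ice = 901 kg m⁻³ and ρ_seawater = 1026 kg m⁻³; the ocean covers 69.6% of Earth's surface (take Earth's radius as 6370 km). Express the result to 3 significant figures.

Required water volume = Δh × A = 0.514 m × 3.55×10^14 m² = 1.824×10^14 m³.
ρ_w = 1026 kg m⁻³, so the mass of water = 1.824×10^14 m³ × 1026 kg m⁻³ = 1.872×10^17 kg = 1.87×10^5 Gt (and the same mass of ice, by conservation).

≈ 1.87×10^5 Gt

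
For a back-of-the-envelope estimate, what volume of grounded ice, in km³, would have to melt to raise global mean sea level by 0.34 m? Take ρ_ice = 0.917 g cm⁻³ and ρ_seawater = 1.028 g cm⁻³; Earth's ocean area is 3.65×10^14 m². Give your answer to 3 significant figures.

≈ 1.39×10^5 km³

Required water volume = Δh × A = 0.34 m × 3.65×10^14 m² = 1.241×10^14 m³ = 1.241×10^5 km³.
Ice volume = water volume × ρ_w/ρ_ice = 1.241×10^5 × 1028/917 = 1.39×10^5 km³.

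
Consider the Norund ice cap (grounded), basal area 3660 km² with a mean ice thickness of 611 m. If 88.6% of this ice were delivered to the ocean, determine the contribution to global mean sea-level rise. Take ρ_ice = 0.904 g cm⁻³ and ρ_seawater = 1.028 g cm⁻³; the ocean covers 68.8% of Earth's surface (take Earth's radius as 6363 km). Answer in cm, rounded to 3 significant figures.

Norund: ice volume = 3660 km² × 611 m = 2236 km³; 0.886 × 2236 × (904/1028) = 1742 km³ of water.
Spread over 3.50×10^14 m² of ocean, Δh = 1.742×10^12 / 3.50×10^14 = 4.98×10^-3 m = 0.498 cm.

≈ 0.498 cm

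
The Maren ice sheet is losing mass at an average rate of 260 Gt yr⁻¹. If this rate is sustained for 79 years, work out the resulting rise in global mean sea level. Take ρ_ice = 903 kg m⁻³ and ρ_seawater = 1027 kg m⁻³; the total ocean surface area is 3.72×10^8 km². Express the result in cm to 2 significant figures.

Total mass lost = 260 Gt/yr × 79 yr = 2.054×10^4 Gt = 2.054×10^16 kg.
ρ_w = 1027 kg m⁻³, so water volume = 2.054×10^16 / 1027 = 2.000×10^13 m³.
Δh = 2.000×10^13 / 3.72×10^14 = 0.0538 m = 5.4 cm.

≈ 5.4 cm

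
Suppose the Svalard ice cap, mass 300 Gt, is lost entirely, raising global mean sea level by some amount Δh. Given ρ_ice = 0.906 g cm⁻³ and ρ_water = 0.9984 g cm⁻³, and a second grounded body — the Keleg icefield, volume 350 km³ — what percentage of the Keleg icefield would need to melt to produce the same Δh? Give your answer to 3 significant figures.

≈ 94.6 %

Equal sea-level rise means equal mass of meltwater, i.e. equal mass of ice lost.
Ice mass of Svalard: 3.000×10^14 kg; ice mass of Keleg: 3.171×10^14 kg.
Fraction required = 3.000×10^14 / 3.171×10^14 = 0.946 → 94.6 %.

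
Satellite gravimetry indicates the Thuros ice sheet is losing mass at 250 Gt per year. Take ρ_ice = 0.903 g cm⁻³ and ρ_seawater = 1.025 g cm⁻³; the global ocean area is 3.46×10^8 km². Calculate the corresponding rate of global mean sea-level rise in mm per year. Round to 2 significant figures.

≈ 0.70 mm/yr

ρ_w = 1.025 g cm⁻³ = 1025 kg m⁻³. Annual water volume added = 250 Gt / ρ_w = 2.500×10^14 kg / 1025 kg m⁻³ = 2.439×10^11 m³.
Δh per year = 2.439×10^11 / 3.46×10^14 = 7.05×10^-4 m = 0.70 mm.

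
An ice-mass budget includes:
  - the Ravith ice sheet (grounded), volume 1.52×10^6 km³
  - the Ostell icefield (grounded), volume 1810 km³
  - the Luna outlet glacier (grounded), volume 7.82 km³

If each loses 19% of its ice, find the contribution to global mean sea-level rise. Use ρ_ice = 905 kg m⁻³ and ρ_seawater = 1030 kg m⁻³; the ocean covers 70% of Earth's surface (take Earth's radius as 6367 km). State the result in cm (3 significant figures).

≈ 71.2 cm

Ravith: 0.19 × 1.52×10^6 km³ × (905/1030) = 2.538×10^5 km³ of water.
Ostell: 0.19 × 1810 km³ × (905/1030) = 302.2 km³ of water.
Luna: 0.19 × 7.82 km³ × (905/1030) = 1.305 km³ of water.
Total added water ≈ 2.541×10^14 m³ over 3.57×10^14 m² → Δh = 0.712 m = 71.2 cm.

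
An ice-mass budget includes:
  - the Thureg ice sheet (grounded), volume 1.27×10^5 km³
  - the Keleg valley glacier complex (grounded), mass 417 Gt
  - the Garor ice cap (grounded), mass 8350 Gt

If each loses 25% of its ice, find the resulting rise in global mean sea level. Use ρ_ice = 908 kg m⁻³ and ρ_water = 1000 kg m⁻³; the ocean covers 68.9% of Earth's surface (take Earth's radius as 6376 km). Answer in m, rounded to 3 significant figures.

≈ 0.0881 m

Thureg: 0.25 × 1.27×10^5 km³ × (908/1000) = 2.883×10^4 km³ of water.
Keleg: 0.25 × 417 Gt = 1.042×10^14 kg; dividing by ρ_w = 1000 kg m⁻³ gives 1.042×10^11 m³ of water.
Garor: 0.25 × 8350 Gt = 2.088×10^15 kg; dividing by ρ_w = 1000 kg m⁻³ gives 2.088×10^12 m³ of water.
Total added water ≈ 3.102×10^13 m³ over 3.52×10^14 m² → Δh = 0.0881 m.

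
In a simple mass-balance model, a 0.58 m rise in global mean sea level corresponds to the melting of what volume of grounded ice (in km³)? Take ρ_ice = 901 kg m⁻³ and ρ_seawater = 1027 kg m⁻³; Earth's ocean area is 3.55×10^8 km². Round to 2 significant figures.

≈ 2.3×10^5 km³

Required water volume = Δh × A = 0.58 m × 3.55×10^14 m² = 2.059×10^14 m³ = 2.059×10^5 km³.
Ice volume = water volume × ρ_w/ρ_ice = 2.059×10^5 × 1027/901 = 2.3×10^5 km³.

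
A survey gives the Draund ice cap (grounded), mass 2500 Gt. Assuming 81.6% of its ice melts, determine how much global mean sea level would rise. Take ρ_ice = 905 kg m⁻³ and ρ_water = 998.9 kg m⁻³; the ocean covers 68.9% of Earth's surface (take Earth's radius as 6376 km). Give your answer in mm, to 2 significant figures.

≈ 5.8 mm

Draund: 0.816 × 2500 Gt = 2.040×10^15 kg; dividing by ρ_w = 998.9 kg m⁻³ gives 2.042×10^12 m³ of water.
Spread over 3.52×10^14 m² of ocean, Δh = 2.042×10^12 / 3.52×10^14 = 5.80×10^-3 m = 5.8 mm.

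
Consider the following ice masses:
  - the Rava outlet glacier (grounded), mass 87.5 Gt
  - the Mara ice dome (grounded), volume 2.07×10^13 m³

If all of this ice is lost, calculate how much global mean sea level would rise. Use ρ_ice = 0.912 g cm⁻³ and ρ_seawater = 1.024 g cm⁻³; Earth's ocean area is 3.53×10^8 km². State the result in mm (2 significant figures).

≈ 52 mm

Rava: 87.5 Gt = 8.750×10^13 kg; dividing by ρ_w = 1.024 g cm⁻³ = 1024 kg m⁻³ gives 8.545×10^10 m³ of water.
Mara: 2.07×10^13 m³ × (912/1024) = 1.844×10^13 m³ of water.
Total added water ≈ 1.852×10^13 m³ over 3.53×10^14 m² → Δh = 0.0525 m = 52 mm.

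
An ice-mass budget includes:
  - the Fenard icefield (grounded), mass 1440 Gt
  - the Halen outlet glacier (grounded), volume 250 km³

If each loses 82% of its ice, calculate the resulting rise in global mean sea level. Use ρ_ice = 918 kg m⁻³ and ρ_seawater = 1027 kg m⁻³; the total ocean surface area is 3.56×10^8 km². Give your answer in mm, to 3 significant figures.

≈ 3.74 mm

Fenard: 0.82 × 1440 Gt = 1.181×10^15 kg; dividing by ρ_w = 1027 kg m⁻³ gives 1.150×10^12 m³ of water.
Halen: 0.82 × 250 km³ × (918/1027) = 183.2 km³ of water.
Total added water ≈ 1.333×10^12 m³ over 3.56×10^14 m² → Δh = 3.74×10^-3 m = 3.74 mm.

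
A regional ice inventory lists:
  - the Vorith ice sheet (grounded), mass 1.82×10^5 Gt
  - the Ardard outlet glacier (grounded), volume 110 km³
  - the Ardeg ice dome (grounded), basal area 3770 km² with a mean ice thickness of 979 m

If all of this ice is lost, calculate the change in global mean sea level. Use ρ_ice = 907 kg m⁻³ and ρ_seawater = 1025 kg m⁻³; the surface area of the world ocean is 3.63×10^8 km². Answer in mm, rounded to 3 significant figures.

≈ 498 mm

Vorith: 1.82×10^5 Gt = 1.820×10^17 kg; dividing by ρ_w = 1025 kg m⁻³ gives 1.776×10^14 m³ of water.
Ardard: 110 km³ × (907/1025) = 97.34 km³ of water.
Ardeg: ice volume = 3770 km² × 979 m = 3691 km³; 3691 × (907/1025) = 3266 km³ of water.
Total added water ≈ 1.809×10^14 m³ over 3.63×10^14 m² → Δh = 0.498 m = 498 mm.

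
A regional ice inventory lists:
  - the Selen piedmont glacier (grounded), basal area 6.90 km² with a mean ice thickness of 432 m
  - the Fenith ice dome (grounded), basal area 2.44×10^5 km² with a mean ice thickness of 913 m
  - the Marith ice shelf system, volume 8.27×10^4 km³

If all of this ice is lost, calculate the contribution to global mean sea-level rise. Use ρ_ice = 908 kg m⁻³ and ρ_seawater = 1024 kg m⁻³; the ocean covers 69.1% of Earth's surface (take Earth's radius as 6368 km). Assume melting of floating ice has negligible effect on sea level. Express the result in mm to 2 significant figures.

≈ 560 mm

Selen: ice volume = 6.90 km² × 432 m = 2.981 km³; 2.981 × (908/1024) = 2.643 km³ of water.
Fenith: ice volume = 2.44×10^5 km² × 913 m = 2.228×10^5 km³; 2.228×10^5 × (908/1024) = 1.975×10^5 km³ of water.
The Marith ice shelf system is floating and already displaces its own weight of water, so its melt adds essentially nothing to sea level.
Total added water ≈ 1.975×10^14 m³ over 3.52×10^14 m² → Δh = 0.561 m = 560 mm.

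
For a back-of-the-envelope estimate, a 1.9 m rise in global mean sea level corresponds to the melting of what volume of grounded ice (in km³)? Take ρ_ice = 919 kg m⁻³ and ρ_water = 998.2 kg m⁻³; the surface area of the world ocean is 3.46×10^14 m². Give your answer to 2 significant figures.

Required water volume = Δh × A = 1.9 m × 3.46×10^14 m² = 6.574×10^14 m³ = 6.574×10^5 km³.
Ice volume = water volume × ρ_w/ρ_ice = 6.574×10^5 × 998.2/919 = 7.1×10^5 km³.

≈ 7.1×10^5 km³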